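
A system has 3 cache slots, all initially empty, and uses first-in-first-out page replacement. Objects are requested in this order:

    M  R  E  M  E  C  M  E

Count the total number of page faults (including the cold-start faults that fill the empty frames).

5

M → fault, frames {M}
R → fault, frames {M,R}
E → fault, frames {M,R,E}
M → hit
E → hit
C → fault, evict M, frames {R,E,C}
M → fault, evict R, frames {E,C,M}
E → hit
Page faults: 5.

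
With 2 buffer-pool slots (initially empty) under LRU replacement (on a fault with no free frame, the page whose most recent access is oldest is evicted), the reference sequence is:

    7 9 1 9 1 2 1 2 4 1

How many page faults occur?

6

7: miss, frames [7]
9: miss, frames [7, 9]
1: miss, evict 7, frames [9, 1]
9: hit
1: hit
2: miss, evict 9, frames [1, 2]
1: hit
2: hit
4: miss, evict 1, frames [2, 4]
1: miss, evict 2, frames [4, 1]
Page faults: 6.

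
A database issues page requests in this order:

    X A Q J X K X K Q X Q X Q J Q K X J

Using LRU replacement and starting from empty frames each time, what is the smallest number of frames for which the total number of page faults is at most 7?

4

f=1: 18 faults
f=2: 12 faults
f=3: 11 faults
f=4: 5 faults
f=5: 5 faults
Smallest f with faults ≤ 7 is 4.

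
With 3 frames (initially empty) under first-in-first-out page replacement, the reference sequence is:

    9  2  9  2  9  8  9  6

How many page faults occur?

9 → fault, frames (9)
2 → fault, frames (9 2)
9 → hit
2 → hit
9 → hit
8 → fault, frames (9 2 8)
9 → hit
6 → fault, evict 9, frames (2 8 6)
Page faults: 4.

4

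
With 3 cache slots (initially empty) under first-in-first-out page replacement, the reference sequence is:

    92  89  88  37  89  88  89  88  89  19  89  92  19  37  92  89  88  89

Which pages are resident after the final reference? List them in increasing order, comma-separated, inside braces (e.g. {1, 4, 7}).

{37, 88, 89}

92 -> fault, frames [92]
89 -> fault, frames [92, 89]
88 -> fault, frames [92, 89, 88]
37 -> fault, evict 92, frames [89, 88, 37]
89 -> hit
88 -> hit
89 -> hit
88 -> hit
89 -> hit
19 -> fault, evict 89, frames [88, 37, 19]
89 -> fault, evict 88, frames [37, 19, 89]
92 -> fault, evict 37, frames [19, 89, 92]
19 -> hit
37 -> fault, evict 19, frames [89, 92, 37]
92 -> hit
89 -> hit
88 -> fault, evict 89, frames [92, 37, 88]
89 -> fault, evict 92, frames [37, 88, 89]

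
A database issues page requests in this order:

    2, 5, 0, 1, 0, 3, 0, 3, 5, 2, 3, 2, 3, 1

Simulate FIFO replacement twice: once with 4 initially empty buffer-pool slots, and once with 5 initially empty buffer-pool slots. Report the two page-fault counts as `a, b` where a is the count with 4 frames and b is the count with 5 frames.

4 frames: F F F F . F . . . F . . . . → 6 faults.
5 frames: F F F F . F . . . . . . . . → 5 faults.
5 < 6: adding a frame reduced faults, as is typical.

6, 5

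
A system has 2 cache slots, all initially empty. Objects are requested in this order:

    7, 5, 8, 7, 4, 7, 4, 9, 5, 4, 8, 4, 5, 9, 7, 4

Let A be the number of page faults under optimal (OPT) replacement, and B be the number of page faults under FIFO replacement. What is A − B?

-3

Under OPT: F F F . F . . F F . F . F F F . → 10 faults.
Under FIFO: F F F F F . . F F F F . F F F F → 13 faults.
A − B = 10 − 13 = -3.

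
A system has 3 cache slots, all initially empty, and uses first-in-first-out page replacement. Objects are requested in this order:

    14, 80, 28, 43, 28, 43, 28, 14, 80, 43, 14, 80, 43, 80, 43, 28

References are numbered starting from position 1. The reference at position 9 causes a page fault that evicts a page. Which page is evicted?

28

pos 1: 14 -> miss, frames {14}
pos 2: 80 -> miss, frames {14,80}
pos 3: 28 -> miss, frames {14,80,28}
pos 4: 43 -> miss, evict 14, frames {80,28,43}
pos 5: 28 -> hit
pos 6: 43 -> hit
pos 7: 28 -> hit
pos 8: 14 -> miss, evict 80, frames {28,43,14}
pos 9: 80 -> miss, evict 28, frames {43,14,80}
At position 9, page 28 is evicted.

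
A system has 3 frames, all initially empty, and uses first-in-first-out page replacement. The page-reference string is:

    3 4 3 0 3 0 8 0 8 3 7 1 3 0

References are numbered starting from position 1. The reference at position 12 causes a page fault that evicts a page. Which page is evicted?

8

pos 1: 3: miss, frames (3)
pos 2: 4: miss, frames (3 4)
pos 3: 3: hit
pos 4: 0: miss, frames (3 4 0)
pos 5: 3: hit
pos 6: 0: hit
pos 7: 8: miss, evict 3, frames (4 0 8)
pos 8: 0: hit
pos 9: 8: hit
pos 10: 3: miss, evict 4, frames (0 8 3)
pos 11: 7: miss, evict 0, frames (8 3 7)
pos 12: 1: miss, evict 8, frames (3 7 1)
At position 12, page 8 is evicted.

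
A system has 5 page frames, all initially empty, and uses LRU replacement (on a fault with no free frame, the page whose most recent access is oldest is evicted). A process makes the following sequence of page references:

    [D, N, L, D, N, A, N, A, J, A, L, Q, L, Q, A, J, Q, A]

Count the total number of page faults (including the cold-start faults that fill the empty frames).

6

D → miss, frames [D]
N → miss, frames [D, N]
L → miss, frames [D, N, L]
D → hit
N → hit
A → miss, frames [L, D, N, A]
N → hit
A → hit
J → miss, frames [L, D, N, A, J]
A → hit
L → hit
Q → miss, evict D, frames [N, J, A, L, Q]
L → hit
Q → hit
A → hit
J → hit
Q → hit
A → hit
Page faults: 6.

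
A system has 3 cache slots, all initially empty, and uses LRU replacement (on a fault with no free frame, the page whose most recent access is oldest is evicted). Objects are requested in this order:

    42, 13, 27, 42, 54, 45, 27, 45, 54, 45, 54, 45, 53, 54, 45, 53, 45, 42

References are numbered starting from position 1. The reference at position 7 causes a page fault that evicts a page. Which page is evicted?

42

pos 1: 42 → fault, frames (42)
pos 2: 13 → fault, frames (42 13)
pos 3: 27 → fault, frames (42 13 27)
pos 4: 42 → hit
pos 5: 54 → fault, evict 13, frames (27 42 54)
pos 6: 45 → fault, evict 27, frames (42 54 45)
pos 7: 27 → fault, evict 42, frames (54 45 27)
At position 7, page 42 is evicted.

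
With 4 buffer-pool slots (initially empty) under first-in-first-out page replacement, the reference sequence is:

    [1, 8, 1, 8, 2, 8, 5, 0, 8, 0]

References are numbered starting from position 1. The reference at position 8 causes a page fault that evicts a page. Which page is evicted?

pos 1: 1 → fault, frames (1)
pos 2: 8 → fault, frames (1 8)
pos 3: 1 → hit
pos 4: 8 → hit
pos 5: 2 → fault, frames (1 8 2)
pos 6: 8 → hit
pos 7: 5 → fault, frames (1 8 2 5)
pos 8: 0 → fault, evict 1, frames (8 2 5 0)
At position 8, page 1 is evicted.

1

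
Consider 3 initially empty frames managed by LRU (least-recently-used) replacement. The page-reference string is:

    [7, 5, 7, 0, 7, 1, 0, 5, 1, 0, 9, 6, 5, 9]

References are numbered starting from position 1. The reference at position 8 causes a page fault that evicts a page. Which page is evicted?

pos 1: 7: fault, frames (7)
pos 2: 5: fault, frames (7 5)
pos 3: 7: hit
pos 4: 0: fault, frames (5 7 0)
pos 5: 7: hit
pos 6: 1: fault, evict 5, frames (0 7 1)
pos 7: 0: hit
pos 8: 5: fault, evict 7, frames (1 0 5)
At position 8, page 7 is evicted.

7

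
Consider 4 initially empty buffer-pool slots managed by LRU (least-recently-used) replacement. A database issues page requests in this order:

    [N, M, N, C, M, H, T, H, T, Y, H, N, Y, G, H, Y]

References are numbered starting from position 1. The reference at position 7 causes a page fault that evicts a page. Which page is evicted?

pos 1: N -> fault, frames (N)
pos 2: M -> fault, frames (N M)
pos 3: N -> hit
pos 4: C -> fault, frames (M N C)
pos 5: M -> hit
pos 6: H -> fault, frames (N C M H)
pos 7: T -> fault, evict N, frames (C M H T)
At position 7, page N is evicted.

N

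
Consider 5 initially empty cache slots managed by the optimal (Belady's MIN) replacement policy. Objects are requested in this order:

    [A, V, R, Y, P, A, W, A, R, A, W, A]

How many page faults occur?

A: miss, frames (A)
V: miss, frames (A V)
R: miss, frames (A V R)
Y: miss, frames (A V R Y)
P: miss, frames (A V R Y P)
A: hit
W: miss, evict P, frames (A V R Y W)
A: hit
R: hit
A: hit
W: hit
A: hit
Page faults: 6.

6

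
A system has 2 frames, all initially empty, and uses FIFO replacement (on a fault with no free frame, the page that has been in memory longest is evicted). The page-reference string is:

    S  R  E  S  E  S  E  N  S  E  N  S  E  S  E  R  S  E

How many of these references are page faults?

9

S: miss, frames [S]
R: miss, frames [S, R]
E: miss, evict S, frames [R, E]
S: miss, evict R, frames [E, S]
E: hit
S: hit
E: hit
N: miss, evict E, frames [S, N]
S: hit
E: miss, evict S, frames [N, E]
N: hit
S: miss, evict N, frames [E, S]
E: hit
S: hit
E: hit
R: miss, evict E, frames [S, R]
S: hit
E: miss, evict S, frames [R, E]
Page faults: 9.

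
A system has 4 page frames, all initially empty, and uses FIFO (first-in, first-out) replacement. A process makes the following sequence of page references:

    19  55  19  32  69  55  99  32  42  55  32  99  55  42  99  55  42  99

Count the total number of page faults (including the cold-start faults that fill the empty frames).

19 -> fault, frames [19]
55 -> fault, frames [19, 55]
19 -> hit
32 -> fault, frames [19, 55, 32]
69 -> fault, frames [19, 55, 32, 69]
55 -> hit
99 -> fault, evict 19, frames [55, 32, 69, 99]
32 -> hit
42 -> fault, evict 55, frames [32, 69, 99, 42]
55 -> fault, evict 32, frames [69, 99, 42, 55]
32 -> fault, evict 69, frames [99, 42, 55, 32]
99 -> hit
55 -> hit
42 -> hit
99 -> hit
55 -> hit
42 -> hit
99 -> hit
Page faults: 8.

8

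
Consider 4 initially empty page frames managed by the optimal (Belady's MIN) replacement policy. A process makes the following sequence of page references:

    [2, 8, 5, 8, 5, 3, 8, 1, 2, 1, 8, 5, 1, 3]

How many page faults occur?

2 → fault, frames {2}
8 → fault, frames {2,8}
5 → fault, frames {2,8,5}
8 → hit
5 → hit
3 → fault, frames {2,8,5,3}
8 → hit
1 → fault, evict 3, frames {2,8,5,1}
2 → hit
1 → hit
8 → hit
5 → hit
1 → hit
3 → fault, evict 1, frames {2,8,5,3}
Page faults: 6.

6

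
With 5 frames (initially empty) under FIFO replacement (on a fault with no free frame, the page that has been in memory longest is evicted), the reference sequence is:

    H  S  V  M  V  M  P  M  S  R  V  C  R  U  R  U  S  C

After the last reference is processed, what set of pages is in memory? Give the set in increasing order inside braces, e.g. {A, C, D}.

H → miss, frames [H]
S → miss, frames [H, S]
V → miss, frames [H, S, V]
M → miss, frames [H, S, V, M]
V → hit
M → hit
P → miss, frames [H, S, V, M, P]
M → hit
S → hit
R → miss, evict H, frames [S, V, M, P, R]
V → hit
C → miss, evict S, frames [V, M, P, R, C]
R → hit
U → miss, evict V, frames [M, P, R, C, U]
R → hit
U → hit
S → miss, evict M, frames [P, R, C, U, S]
C → hit

{C, P, R, S, U}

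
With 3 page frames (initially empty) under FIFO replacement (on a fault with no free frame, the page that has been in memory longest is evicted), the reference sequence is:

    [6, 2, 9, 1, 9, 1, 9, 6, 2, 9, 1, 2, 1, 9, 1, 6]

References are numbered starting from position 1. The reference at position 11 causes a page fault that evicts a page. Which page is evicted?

6

pos 1: 6 → fault, frames [6]
pos 2: 2 → fault, frames [6, 2]
pos 3: 9 → fault, frames [6, 2, 9]
pos 4: 1 → fault, evict 6, frames [2, 9, 1]
pos 5: 9 → hit
pos 6: 1 → hit
pos 7: 9 → hit
pos 8: 6 → fault, evict 2, frames [9, 1, 6]
pos 9: 2 → fault, evict 9, frames [1, 6, 2]
pos 10: 9 → fault, evict 1, frames [6, 2, 9]
pos 11: 1 → fault, evict 6, frames [2, 9, 1]
At position 11, page 6 is evicted.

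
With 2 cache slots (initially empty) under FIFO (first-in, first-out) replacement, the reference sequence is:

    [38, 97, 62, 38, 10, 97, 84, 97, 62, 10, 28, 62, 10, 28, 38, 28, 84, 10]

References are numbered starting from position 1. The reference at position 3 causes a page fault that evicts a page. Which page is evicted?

38

pos 1: 38 -> miss, frames [38]
pos 2: 97 -> miss, frames [38, 97]
pos 3: 62 -> miss, evict 38, frames [97, 62]
At position 3, page 38 is evicted.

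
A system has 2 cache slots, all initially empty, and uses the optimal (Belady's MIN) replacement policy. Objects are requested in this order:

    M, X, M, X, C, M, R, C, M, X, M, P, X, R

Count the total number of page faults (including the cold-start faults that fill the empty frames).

M: miss, frames {M}
X: miss, frames {M,X}
M: hit
X: hit
C: miss, evict X, frames {M,C}
M: hit
R: miss, evict M, frames {C,R}
C: hit
M: miss, evict C, frames {R,M}
X: miss, evict R, frames {M,X}
M: hit
P: miss, evict M, frames {X,P}
X: hit
R: miss, evict P, frames {X,R}
Page faults: 8.

8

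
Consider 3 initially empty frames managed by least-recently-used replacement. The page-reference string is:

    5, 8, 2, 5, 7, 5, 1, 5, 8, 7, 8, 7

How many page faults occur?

5 -> miss, frames {5}
8 -> miss, frames {5,8}
2 -> miss, frames {5,8,2}
5 -> hit
7 -> miss, evict 8, frames {2,5,7}
5 -> hit
1 -> miss, evict 2, frames {7,5,1}
5 -> hit
8 -> miss, evict 7, frames {1,5,8}
7 -> miss, evict 1, frames {5,8,7}
8 -> hit
7 -> hit
Page faults: 7.

7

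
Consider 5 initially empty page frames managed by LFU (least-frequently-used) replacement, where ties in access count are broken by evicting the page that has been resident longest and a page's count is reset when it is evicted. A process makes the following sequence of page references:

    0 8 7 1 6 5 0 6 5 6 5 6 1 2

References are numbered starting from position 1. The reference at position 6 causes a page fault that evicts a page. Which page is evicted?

0

pos 1: 0 -> miss, frames [0]
pos 2: 8 -> miss, frames [0, 8]
pos 3: 7 -> miss, frames [0, 8, 7]
pos 4: 1 -> miss, frames [0, 8, 7, 1]
pos 5: 6 -> miss, frames [0, 8, 7, 1, 6]
pos 6: 5 -> miss, evict 0, frames [8, 7, 1, 6, 5]
At position 6, page 0 is evicted.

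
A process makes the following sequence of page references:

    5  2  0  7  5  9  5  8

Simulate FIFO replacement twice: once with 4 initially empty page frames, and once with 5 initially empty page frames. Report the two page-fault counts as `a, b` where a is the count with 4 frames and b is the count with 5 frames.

4 frames: F F F F . F F F → 7 faults.
5 frames: F F F F . F . F → 6 faults.
6 < 7: adding a frame reduced faults, as is typical.

7, 6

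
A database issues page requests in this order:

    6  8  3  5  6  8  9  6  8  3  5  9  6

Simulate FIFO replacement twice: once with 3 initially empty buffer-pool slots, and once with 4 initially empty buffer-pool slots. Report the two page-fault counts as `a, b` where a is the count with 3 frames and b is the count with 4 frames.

10, 11

3 frames: F F F F F F F . . F F . F → 10 faults.
4 frames: F F F F . . F F F F F F F → 11 faults.
11 > 10: adding a frame increased faults — Belady's anomaly.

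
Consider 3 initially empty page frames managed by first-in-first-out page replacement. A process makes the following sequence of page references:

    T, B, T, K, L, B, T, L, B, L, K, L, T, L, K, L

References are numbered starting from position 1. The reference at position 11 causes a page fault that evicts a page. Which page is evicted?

L

pos 1: T → miss, frames {T}
pos 2: B → miss, frames {T,B}
pos 3: T → hit
pos 4: K → miss, frames {T,B,K}
pos 5: L → miss, evict T, frames {B,K,L}
pos 6: B → hit
pos 7: T → miss, evict B, frames {K,L,T}
pos 8: L → hit
pos 9: B → miss, evict K, frames {L,T,B}
pos 10: L → hit
pos 11: K → miss, evict L, frames {T,B,K}
At position 11, page L is evicted.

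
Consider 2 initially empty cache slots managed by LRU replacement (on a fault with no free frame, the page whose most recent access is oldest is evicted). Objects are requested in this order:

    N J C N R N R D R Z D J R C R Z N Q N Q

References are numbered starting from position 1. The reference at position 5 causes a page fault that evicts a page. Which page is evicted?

C

pos 1: N → fault, frames [N]
pos 2: J → fault, frames [N, J]
pos 3: C → fault, evict N, frames [J, C]
pos 4: N → fault, evict J, frames [C, N]
pos 5: R → fault, evict C, frames [N, R]
At position 5, page C is evicted.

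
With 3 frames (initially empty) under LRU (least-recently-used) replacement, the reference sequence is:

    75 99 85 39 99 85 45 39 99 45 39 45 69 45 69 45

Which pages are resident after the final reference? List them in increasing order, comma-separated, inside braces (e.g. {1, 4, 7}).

75 → miss, frames {75}
99 → miss, frames {75,99}
85 → miss, frames {75,99,85}
39 → miss, evict 75, frames {99,85,39}
99 → hit
85 → hit
45 → miss, evict 39, frames {99,85,45}
39 → miss, evict 99, frames {85,45,39}
99 → miss, evict 85, frames {45,39,99}
45 → hit
39 → hit
45 → hit
69 → miss, evict 99, frames {39,45,69}
45 → hit
69 → hit
45 → hit

{39, 45, 69}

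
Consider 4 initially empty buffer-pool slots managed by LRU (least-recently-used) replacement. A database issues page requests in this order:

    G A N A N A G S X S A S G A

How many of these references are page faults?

G: fault, frames {G}
A: fault, frames {G,A}
N: fault, frames {G,A,N}
A: hit
N: hit
A: hit
G: hit
S: fault, frames {N,A,G,S}
X: fault, evict N, frames {A,G,S,X}
S: hit
A: hit
S: hit
G: hit
A: hit
Page faults: 5.

5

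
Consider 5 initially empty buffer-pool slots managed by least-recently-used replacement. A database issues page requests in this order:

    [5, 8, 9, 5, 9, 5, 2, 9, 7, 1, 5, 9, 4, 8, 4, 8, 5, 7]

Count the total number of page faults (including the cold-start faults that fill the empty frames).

5 -> miss, frames {5}
8 -> miss, frames {5,8}
9 -> miss, frames {5,8,9}
5 -> hit
9 -> hit
5 -> hit
2 -> miss, frames {8,9,5,2}
9 -> hit
7 -> miss, frames {8,5,2,9,7}
1 -> miss, evict 8, frames {5,2,9,7,1}
5 -> hit
9 -> hit
4 -> miss, evict 2, frames {7,1,5,9,4}
8 -> miss, evict 7, frames {1,5,9,4,8}
4 -> hit
8 -> hit
5 -> hit
7 -> miss, evict 1, frames {9,4,8,5,7}
Page faults: 9.

9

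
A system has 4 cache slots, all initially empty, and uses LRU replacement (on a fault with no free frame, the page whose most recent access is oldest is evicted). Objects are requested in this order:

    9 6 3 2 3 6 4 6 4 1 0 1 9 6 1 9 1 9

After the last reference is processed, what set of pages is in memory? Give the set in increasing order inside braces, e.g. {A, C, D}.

{0, 1, 6, 9}

9: fault, frames {9}
6: fault, frames {9,6}
3: fault, frames {9,6,3}
2: fault, frames {9,6,3,2}
3: hit
6: hit
4: fault, evict 9, frames {2,3,6,4}
6: hit
4: hit
1: fault, evict 2, frames {3,6,4,1}
0: fault, evict 3, frames {6,4,1,0}
1: hit
9: fault, evict 6, frames {4,0,1,9}
6: fault, evict 4, frames {0,1,9,6}
1: hit
9: hit
1: hit
9: hit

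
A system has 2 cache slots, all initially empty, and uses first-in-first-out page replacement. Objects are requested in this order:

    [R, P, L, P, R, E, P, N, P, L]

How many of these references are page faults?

8

R: fault, frames (R)
P: fault, frames (R P)
L: fault, evict R, frames (P L)
P: hit
R: fault, evict P, frames (L R)
E: fault, evict L, frames (R E)
P: fault, evict R, frames (E P)
N: fault, evict E, frames (P N)
P: hit
L: fault, evict P, frames (N L)
Page faults: 8.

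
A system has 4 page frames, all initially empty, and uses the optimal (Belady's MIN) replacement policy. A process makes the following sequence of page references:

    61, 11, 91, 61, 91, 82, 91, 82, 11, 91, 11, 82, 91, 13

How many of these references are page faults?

5

61: miss, frames (61)
11: miss, frames (61 11)
91: miss, frames (61 11 91)
61: hit
91: hit
82: miss, frames (61 11 91 82)
91: hit
82: hit
11: hit
91: hit
11: hit
82: hit
91: hit
13: miss, evict 82, frames (61 11 91 13)
Page faults: 5.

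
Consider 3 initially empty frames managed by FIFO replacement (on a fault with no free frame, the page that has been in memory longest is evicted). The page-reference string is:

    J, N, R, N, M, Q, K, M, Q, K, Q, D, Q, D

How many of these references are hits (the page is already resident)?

7

J -> fault, frames {J}
N -> fault, frames {J,N}
R -> fault, frames {J,N,R}
N -> hit
M -> fault, evict J, frames {N,R,M}
Q -> fault, evict N, frames {R,M,Q}
K -> fault, evict R, frames {M,Q,K}
M -> hit
Q -> hit
K -> hit
Q -> hit
D -> fault, evict M, frames {Q,K,D}
Q -> hit
D -> hit
Hits: 7.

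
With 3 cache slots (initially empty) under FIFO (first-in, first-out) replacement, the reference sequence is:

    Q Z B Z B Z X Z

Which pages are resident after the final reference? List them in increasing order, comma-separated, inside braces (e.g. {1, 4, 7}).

{B, X, Z}

Q → miss, frames (Q)
Z → miss, frames (Q Z)
B → miss, frames (Q Z B)
Z → hit
B → hit
Z → hit
X → miss, evict Q, frames (Z B X)
Z → hit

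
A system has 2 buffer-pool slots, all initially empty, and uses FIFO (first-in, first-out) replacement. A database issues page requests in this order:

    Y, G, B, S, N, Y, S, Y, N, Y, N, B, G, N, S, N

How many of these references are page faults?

13

Y -> fault, frames [Y]
G -> fault, frames [Y, G]
B -> fault, evict Y, frames [G, B]
S -> fault, evict G, frames [B, S]
N -> fault, evict B, frames [S, N]
Y -> fault, evict S, frames [N, Y]
S -> fault, evict N, frames [Y, S]
Y -> hit
N -> fault, evict Y, frames [S, N]
Y -> fault, evict S, frames [N, Y]
N -> hit
B -> fault, evict N, frames [Y, B]
G -> fault, evict Y, frames [B, G]
N -> fault, evict B, frames [G, N]
S -> fault, evict G, frames [N, S]
N -> hit
Page faults: 13.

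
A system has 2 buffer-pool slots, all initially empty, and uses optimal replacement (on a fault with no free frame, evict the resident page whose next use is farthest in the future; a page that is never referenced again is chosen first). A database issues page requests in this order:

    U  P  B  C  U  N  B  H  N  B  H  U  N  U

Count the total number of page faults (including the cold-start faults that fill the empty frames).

U → fault, frames [U]
P → fault, frames [U, P]
B → fault, evict P, frames [U, B]
C → fault, evict B, frames [U, C]
U → hit
N → fault, evict C, frames [U, N]
B → fault, evict U, frames [N, B]
H → fault, evict B, frames [N, H]
N → hit
B → fault, evict N, frames [H, B]
H → hit
U → fault, evict B, frames [H, U]
N → fault, evict H, frames [U, N]
U → hit
Page faults: 10.

10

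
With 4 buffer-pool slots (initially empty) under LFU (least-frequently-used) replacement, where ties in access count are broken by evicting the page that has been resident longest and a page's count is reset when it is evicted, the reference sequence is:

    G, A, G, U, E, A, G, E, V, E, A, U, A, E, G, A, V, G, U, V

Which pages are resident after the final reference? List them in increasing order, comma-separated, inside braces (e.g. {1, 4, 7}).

G: miss, frames (G)
A: miss, frames (G A)
G: hit
U: miss, frames (G A U)
E: miss, frames (G A U E)
A: hit
G: hit
E: hit
V: miss, evict U, frames (G A E V)
E: hit
A: hit
U: miss, evict V, frames (G A E U)
A: hit
E: hit
G: hit
A: hit
V: miss, evict U, frames (G A E V)
G: hit
U: miss, evict V, frames (G A E U)
V: miss, evict U, frames (G A E V)

{A, E, G, V}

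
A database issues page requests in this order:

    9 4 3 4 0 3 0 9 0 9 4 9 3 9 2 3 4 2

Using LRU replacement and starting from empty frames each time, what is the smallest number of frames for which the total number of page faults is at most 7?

f=1: 18 faults
f=2: 12 faults
f=3: 9 faults
f=4: 5 faults
f=5: 5 faults
Smallest f with faults ≤ 7 is 4.

4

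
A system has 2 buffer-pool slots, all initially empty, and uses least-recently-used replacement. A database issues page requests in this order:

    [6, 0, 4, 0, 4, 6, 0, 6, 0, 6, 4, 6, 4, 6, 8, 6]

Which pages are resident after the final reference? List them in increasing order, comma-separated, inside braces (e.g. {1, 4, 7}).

6 → fault, frames {6}
0 → fault, frames {6,0}
4 → fault, evict 6, frames {0,4}
0 → hit
4 → hit
6 → fault, evict 0, frames {4,6}
0 → fault, evict 4, frames {6,0}
6 → hit
0 → hit
6 → hit
4 → fault, evict 0, frames {6,4}
6 → hit
4 → hit
6 → hit
8 → fault, evict 4, frames {6,8}
6 → hit

{6, 8}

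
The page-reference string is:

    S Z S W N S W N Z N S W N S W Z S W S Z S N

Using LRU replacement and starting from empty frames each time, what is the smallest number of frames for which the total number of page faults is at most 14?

3

f=1: 22 faults
f=2: 18 faults
f=3: 9 faults
f=4: 4 faults
Smallest f with faults ≤ 14 is 3.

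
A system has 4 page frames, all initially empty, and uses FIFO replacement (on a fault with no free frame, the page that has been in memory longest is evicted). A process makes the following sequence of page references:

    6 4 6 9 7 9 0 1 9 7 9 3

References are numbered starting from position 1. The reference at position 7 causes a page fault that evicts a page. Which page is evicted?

6

pos 1: 6 -> miss, frames [6]
pos 2: 4 -> miss, frames [6, 4]
pos 3: 6 -> hit
pos 4: 9 -> miss, frames [6, 4, 9]
pos 5: 7 -> miss, frames [6, 4, 9, 7]
pos 6: 9 -> hit
pos 7: 0 -> miss, evict 6, frames [4, 9, 7, 0]
At position 7, page 6 is evicted.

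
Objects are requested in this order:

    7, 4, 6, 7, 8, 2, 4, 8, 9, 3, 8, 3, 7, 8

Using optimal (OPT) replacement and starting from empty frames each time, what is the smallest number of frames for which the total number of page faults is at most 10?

f=1: 14 faults
f=2: 9 faults
f=3: 8 faults
f=4: 7 faults
f=5: 7 faults
f=6: 7 faults
f=7: 7 faults
Smallest f with faults ≤ 10 is 2.

2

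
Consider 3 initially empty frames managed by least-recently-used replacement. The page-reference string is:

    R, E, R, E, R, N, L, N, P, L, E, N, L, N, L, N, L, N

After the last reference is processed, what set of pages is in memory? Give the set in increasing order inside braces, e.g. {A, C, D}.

R -> miss, frames {R}
E -> miss, frames {R,E}
R -> hit
E -> hit
R -> hit
N -> miss, frames {E,R,N}
L -> miss, evict E, frames {R,N,L}
N -> hit
P -> miss, evict R, frames {L,N,P}
L -> hit
E -> miss, evict N, frames {P,L,E}
N -> miss, evict P, frames {L,E,N}
L -> hit
N -> hit
L -> hit
N -> hit
L -> hit
N -> hit

{E, L, N}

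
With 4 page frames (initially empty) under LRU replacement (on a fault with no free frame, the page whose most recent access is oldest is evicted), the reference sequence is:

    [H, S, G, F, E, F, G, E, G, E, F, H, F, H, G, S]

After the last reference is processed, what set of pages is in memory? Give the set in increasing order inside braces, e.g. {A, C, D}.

H: miss, frames [H]
S: miss, frames [H, S]
G: miss, frames [H, S, G]
F: miss, frames [H, S, G, F]
E: miss, evict H, frames [S, G, F, E]
F: hit
G: hit
E: hit
G: hit
E: hit
F: hit
H: miss, evict S, frames [G, E, F, H]
F: hit
H: hit
G: hit
S: miss, evict E, frames [F, H, G, S]

{F, G, H, S}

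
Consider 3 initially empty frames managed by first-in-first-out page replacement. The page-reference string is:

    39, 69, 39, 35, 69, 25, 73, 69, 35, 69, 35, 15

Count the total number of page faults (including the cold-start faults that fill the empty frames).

39 -> miss, frames {39}
69 -> miss, frames {39,69}
39 -> hit
35 -> miss, frames {39,69,35}
69 -> hit
25 -> miss, evict 39, frames {69,35,25}
73 -> miss, evict 69, frames {35,25,73}
69 -> miss, evict 35, frames {25,73,69}
35 -> miss, evict 25, frames {73,69,35}
69 -> hit
35 -> hit
15 -> miss, evict 73, frames {69,35,15}
Page faults: 8.

8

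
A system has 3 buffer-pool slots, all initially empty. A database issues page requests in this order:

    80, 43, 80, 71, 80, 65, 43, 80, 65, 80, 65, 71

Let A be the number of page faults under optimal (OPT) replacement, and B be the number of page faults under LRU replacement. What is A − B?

Under OPT: F F . F . F . . . . . F → 5 faults.
Under LRU: F F . F . F F . . . . F → 6 faults.
A − B = 5 − 6 = -1.

-1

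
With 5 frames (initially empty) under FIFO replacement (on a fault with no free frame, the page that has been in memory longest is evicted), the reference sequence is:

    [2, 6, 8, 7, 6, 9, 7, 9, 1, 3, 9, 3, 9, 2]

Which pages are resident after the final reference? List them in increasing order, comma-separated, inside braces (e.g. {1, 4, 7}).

2 -> fault, frames [2]
6 -> fault, frames [2, 6]
8 -> fault, frames [2, 6, 8]
7 -> fault, frames [2, 6, 8, 7]
6 -> hit
9 -> fault, frames [2, 6, 8, 7, 9]
7 -> hit
9 -> hit
1 -> fault, evict 2, frames [6, 8, 7, 9, 1]
3 -> fault, evict 6, frames [8, 7, 9, 1, 3]
9 -> hit
3 -> hit
9 -> hit
2 -> fault, evict 8, frames [7, 9, 1, 3, 2]

{1, 2, 3, 7, 9}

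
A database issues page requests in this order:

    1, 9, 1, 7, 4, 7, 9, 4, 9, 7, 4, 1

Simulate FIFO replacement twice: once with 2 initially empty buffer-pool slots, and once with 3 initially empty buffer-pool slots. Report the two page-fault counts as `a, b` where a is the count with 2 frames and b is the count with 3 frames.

8, 5

2 frames: F F . F F . F . . F F F → 8 faults.
3 frames: F F . F F . . . . . . F → 5 faults.
5 < 8: adding a frame reduced faults, as is typical.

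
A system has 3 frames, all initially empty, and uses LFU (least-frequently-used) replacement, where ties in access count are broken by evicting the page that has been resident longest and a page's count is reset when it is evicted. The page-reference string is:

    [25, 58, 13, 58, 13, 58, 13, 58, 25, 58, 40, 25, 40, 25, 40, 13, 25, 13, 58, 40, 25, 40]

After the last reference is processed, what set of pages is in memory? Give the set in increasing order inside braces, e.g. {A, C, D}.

25: fault, frames {25}
58: fault, frames {25,58}
13: fault, frames {25,58,13}
58: hit
13: hit
58: hit
13: hit
58: hit
25: hit
58: hit
40: fault, evict 25, frames {58,13,40}
25: fault, evict 40, frames {58,13,25}
40: fault, evict 25, frames {58,13,40}
25: fault, evict 40, frames {58,13,25}
40: fault, evict 25, frames {58,13,40}
13: hit
25: fault, evict 40, frames {58,13,25}
13: hit
58: hit
40: fault, evict 25, frames {58,13,40}
25: fault, evict 40, frames {58,13,25}
40: fault, evict 25, frames {58,13,40}

{13, 40, 58}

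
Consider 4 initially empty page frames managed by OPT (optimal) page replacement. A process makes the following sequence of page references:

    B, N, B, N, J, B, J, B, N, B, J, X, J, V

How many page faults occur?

5

B -> fault, frames {B}
N -> fault, frames {B,N}
B -> hit
N -> hit
J -> fault, frames {B,N,J}
B -> hit
J -> hit
B -> hit
N -> hit
B -> hit
J -> hit
X -> fault, frames {B,N,J,X}
J -> hit
V -> fault, evict X, frames {B,N,J,V}
Page faults: 5.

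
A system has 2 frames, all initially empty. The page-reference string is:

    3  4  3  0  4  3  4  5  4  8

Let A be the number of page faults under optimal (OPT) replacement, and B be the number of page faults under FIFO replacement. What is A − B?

-1

Under OPT: F F . F . F . F . F → 6 faults.
Under FIFO: F F . F . F F F . F → 7 faults.
A − B = 6 − 7 = -1.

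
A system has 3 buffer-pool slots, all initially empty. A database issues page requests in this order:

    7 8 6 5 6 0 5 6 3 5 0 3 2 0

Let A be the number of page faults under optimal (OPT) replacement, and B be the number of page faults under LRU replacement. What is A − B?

-1

Under OPT: F F F F . F . . F . . . F . → 7 faults.
Under LRU: F F F F . F . . F . F . F . → 8 faults.
A − B = 7 − 8 = -1.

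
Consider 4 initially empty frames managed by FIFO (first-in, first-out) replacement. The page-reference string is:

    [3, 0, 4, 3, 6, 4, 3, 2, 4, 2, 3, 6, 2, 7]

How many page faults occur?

7

3: fault, frames [3]
0: fault, frames [3, 0]
4: fault, frames [3, 0, 4]
3: hit
6: fault, frames [3, 0, 4, 6]
4: hit
3: hit
2: fault, evict 3, frames [0, 4, 6, 2]
4: hit
2: hit
3: fault, evict 0, frames [4, 6, 2, 3]
6: hit
2: hit
7: fault, evict 4, frames [6, 2, 3, 7]
Page faults: 7.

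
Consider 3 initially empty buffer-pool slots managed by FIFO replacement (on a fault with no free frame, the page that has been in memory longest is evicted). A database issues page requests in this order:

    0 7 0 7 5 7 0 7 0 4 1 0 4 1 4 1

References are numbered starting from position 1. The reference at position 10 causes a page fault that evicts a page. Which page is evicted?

pos 1: 0 → fault, frames (0)
pos 2: 7 → fault, frames (0 7)
pos 3: 0 → hit
pos 4: 7 → hit
pos 5: 5 → fault, frames (0 7 5)
pos 6: 7 → hit
pos 7: 0 → hit
pos 8: 7 → hit
pos 9: 0 → hit
pos 10: 4 → fault, evict 0, frames (7 5 4)
At position 10, page 0 is evicted.

0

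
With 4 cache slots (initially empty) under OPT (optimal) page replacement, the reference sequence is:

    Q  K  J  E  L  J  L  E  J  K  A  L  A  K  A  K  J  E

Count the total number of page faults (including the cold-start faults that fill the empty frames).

7

Q → fault, frames {Q}
K → fault, frames {Q,K}
J → fault, frames {Q,K,J}
E → fault, frames {Q,K,J,E}
L → fault, evict Q, frames {K,J,E,L}
J → hit
L → hit
E → hit
J → hit
K → hit
A → fault, evict E, frames {K,J,L,A}
L → hit
A → hit
K → hit
A → hit
K → hit
J → hit
E → fault, evict A, frames {K,J,L,E}
Page faults: 7.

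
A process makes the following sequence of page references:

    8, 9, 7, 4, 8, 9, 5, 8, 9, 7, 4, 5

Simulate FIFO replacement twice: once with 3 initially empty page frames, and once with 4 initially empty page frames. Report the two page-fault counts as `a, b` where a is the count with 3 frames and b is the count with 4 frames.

3 frames: F F F F F F F . . F F . → 9 faults.
4 frames: F F F F . . F F F F F F → 10 faults.
10 > 9: adding a frame increased faults — Belady's anomaly.

9, 10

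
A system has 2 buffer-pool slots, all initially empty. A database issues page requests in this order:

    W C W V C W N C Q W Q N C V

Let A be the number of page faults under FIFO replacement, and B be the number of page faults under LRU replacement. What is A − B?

-1

Under FIFO: F F . F . F F F F F . F F F → 11 faults.
Under LRU: F F . F F F F F F F . F F F → 12 faults.
A − B = 11 − 12 = -1.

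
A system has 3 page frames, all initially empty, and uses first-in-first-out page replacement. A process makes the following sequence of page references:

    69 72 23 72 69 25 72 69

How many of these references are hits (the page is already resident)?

3

69 -> miss, frames {69}
72 -> miss, frames {69,72}
23 -> miss, frames {69,72,23}
72 -> hit
69 -> hit
25 -> miss, evict 69, frames {72,23,25}
72 -> hit
69 -> miss, evict 72, frames {23,25,69}
Hits: 3.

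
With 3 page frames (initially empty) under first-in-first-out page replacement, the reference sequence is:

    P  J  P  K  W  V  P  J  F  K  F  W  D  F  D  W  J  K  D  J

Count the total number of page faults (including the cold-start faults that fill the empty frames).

15

P: fault, frames [P]
J: fault, frames [P, J]
P: hit
K: fault, frames [P, J, K]
W: fault, evict P, frames [J, K, W]
V: fault, evict J, frames [K, W, V]
P: fault, evict K, frames [W, V, P]
J: fault, evict W, frames [V, P, J]
F: fault, evict V, frames [P, J, F]
K: fault, evict P, frames [J, F, K]
F: hit
W: fault, evict J, frames [F, K, W]
D: fault, evict F, frames [K, W, D]
F: fault, evict K, frames [W, D, F]
D: hit
W: hit
J: fault, evict W, frames [D, F, J]
K: fault, evict D, frames [F, J, K]
D: fault, evict F, frames [J, K, D]
J: hit
Page faults: 15.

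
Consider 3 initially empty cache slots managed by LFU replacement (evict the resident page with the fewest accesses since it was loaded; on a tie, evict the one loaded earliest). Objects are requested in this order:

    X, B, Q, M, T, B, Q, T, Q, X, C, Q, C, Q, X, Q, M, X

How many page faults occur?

X: miss, frames {X}
B: miss, frames {X,B}
Q: miss, frames {X,B,Q}
M: miss, evict X, frames {B,Q,M}
T: miss, evict B, frames {Q,M,T}
B: miss, evict Q, frames {M,T,B}
Q: miss, evict M, frames {T,B,Q}
T: hit
Q: hit
X: miss, evict B, frames {T,Q,X}
C: miss, evict X, frames {T,Q,C}
Q: hit
C: hit
Q: hit
X: miss, evict T, frames {Q,C,X}
Q: hit
M: miss, evict X, frames {Q,C,M}
X: miss, evict M, frames {Q,C,X}
Page faults: 12.

12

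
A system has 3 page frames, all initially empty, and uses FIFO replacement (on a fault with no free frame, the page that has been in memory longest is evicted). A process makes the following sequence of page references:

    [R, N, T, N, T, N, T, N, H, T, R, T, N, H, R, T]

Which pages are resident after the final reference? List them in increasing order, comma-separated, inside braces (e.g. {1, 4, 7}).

R -> miss, frames {R}
N -> miss, frames {R,N}
T -> miss, frames {R,N,T}
N -> hit
T -> hit
N -> hit
T -> hit
N -> hit
H -> miss, evict R, frames {N,T,H}
T -> hit
R -> miss, evict N, frames {T,H,R}
T -> hit
N -> miss, evict T, frames {H,R,N}
H -> hit
R -> hit
T -> miss, evict H, frames {R,N,T}

{N, R, T}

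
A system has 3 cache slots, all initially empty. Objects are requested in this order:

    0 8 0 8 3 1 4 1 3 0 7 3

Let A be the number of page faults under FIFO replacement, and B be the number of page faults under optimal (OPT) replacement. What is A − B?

Under FIFO: F F . . F F F . . F F F → 8 faults.
Under OPT: F F . . F F F . . F F . → 7 faults.
A − B = 8 − 7 = 1.

1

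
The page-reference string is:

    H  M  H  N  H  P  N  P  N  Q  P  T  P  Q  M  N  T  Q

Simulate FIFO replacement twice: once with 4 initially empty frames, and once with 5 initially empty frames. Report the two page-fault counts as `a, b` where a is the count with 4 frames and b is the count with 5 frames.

4 frames: F F . F . F . . . F . F . . F F . . → 8 faults.
5 frames: F F . F . F . . . F . F . . . . . . → 6 faults.
6 < 8: adding a frame reduced faults, as is typical.

8, 6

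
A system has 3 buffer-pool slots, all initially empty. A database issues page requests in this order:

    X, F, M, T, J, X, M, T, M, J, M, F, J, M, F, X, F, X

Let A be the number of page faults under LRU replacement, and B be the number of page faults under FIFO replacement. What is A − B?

-1

Under LRU: F F F F F F F F . F . F . . . F . . → 11 faults.
Under FIFO: F F F F F F F F . F . F . F . F . . → 12 faults.
A − B = 11 − 12 = -1.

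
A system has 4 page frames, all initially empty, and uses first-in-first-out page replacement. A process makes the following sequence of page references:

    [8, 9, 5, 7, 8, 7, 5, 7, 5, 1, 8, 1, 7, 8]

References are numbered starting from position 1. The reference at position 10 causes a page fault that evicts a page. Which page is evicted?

pos 1: 8 -> miss, frames {8}
pos 2: 9 -> miss, frames {8,9}
pos 3: 5 -> miss, frames {8,9,5}
pos 4: 7 -> miss, frames {8,9,5,7}
pos 5: 8 -> hit
pos 6: 7 -> hit
pos 7: 5 -> hit
pos 8: 7 -> hit
pos 9: 5 -> hit
pos 10: 1 -> miss, evict 8, frames {9,5,7,1}
At position 10, page 8 is evicted.

8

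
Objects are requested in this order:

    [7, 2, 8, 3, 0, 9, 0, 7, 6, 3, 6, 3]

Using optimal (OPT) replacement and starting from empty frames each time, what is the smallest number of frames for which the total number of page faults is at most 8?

3

f=1: 12 faults
f=2: 9 faults
f=3: 8 faults
f=4: 7 faults
f=5: 7 faults
f=6: 7 faults
f=7: 7 faults
Smallest f with faults ≤ 8 is 3.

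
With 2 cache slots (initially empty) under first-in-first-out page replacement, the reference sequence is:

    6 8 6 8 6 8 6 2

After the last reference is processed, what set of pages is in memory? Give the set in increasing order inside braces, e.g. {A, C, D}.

{2, 8}

6 → miss, frames {6}
8 → miss, frames {6,8}
6 → hit
8 → hit
6 → hit
8 → hit
6 → hit
2 → miss, evict 6, frames {8,2}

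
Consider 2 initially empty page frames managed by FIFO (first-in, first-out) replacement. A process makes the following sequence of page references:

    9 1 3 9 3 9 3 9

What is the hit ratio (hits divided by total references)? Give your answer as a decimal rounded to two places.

0.50

9 -> fault, frames [9]
1 -> fault, frames [9, 1]
3 -> fault, evict 9, frames [1, 3]
9 -> fault, evict 1, frames [3, 9]
3 -> hit
9 -> hit
3 -> hit
9 -> hit
Hits: 4 of 8 references → 4/8 = 0.5000.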